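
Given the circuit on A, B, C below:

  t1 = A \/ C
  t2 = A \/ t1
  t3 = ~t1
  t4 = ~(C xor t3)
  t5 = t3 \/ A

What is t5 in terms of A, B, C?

~(A \/ C) \/ A

t1 = A \/ C
t3 = ~t1 = ~(A \/ C)
t5 = t3 \/ A = ~(A \/ C) \/ A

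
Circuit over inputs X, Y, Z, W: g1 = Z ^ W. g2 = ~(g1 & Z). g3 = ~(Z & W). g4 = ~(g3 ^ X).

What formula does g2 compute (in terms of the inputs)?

~((Z ^ W) & Z)

g1 = Z ^ W
g2 = ~(g1 & Z) = ~((Z ^ W) & Z)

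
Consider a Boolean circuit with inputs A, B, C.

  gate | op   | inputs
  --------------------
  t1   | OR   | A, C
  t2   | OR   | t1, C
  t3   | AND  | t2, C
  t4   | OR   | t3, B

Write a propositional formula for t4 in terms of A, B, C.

(((A OR C) OR C) AND C) OR B

t1 = A OR C
t2 = t1 OR C = (A OR C) OR C
t3 = t2 AND C = ((A OR C) OR C) AND C
t4 = t3 OR B = (((A OR C) OR C) AND C) OR B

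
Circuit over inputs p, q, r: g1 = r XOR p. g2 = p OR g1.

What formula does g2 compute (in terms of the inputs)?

p OR (r XOR p)

g1 = r XOR p
g2 = p OR g1 = p OR (r XOR p)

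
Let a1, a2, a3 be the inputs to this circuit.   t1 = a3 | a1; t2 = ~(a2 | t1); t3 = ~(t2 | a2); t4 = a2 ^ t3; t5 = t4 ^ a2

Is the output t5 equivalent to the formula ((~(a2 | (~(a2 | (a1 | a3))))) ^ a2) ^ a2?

Yes

t1 = a3 | a1
t2 = ~(a2 | t1) = ~(a2 | (a3 | a1))
t3 = ~(t2 | a2) = ~((~(a2 | (a3 | a1))) | a2)
t4 = a2 ^ t3 = a2 ^ (~((~(a2 | (a3 | a1))) | a2))
t5 = t4 ^ a2 = (a2 ^ (~((~(a2 | (a3 | a1))) | a2))) ^ a2
At a1=0, a2=0, a3=0: circuit gives 0, formula gives 0.
At a1=0, a2=0, a3=1: circuit gives 1, formula gives 1.
Agrees on all 8 inputs.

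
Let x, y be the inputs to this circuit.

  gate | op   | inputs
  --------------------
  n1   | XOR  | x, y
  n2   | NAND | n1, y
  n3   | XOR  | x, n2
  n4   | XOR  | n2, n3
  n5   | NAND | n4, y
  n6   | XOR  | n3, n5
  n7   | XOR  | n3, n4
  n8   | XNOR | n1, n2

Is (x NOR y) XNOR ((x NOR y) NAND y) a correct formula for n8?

No

n1 = x XOR y
n2 = n1 NAND y = (x XOR y) NAND y
n8 = n1 XNOR n2 = (x XOR y) XNOR ((x XOR y) NAND y)
At x=0, y=0: circuit gives 0, formula gives 1.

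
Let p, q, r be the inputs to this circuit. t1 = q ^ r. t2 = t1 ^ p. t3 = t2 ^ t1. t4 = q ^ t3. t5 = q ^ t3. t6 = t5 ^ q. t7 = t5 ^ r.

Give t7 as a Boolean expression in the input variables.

t1 = q ^ r
t2 = t1 ^ p = (q ^ r) ^ p
t3 = t2 ^ t1 = ((q ^ r) ^ p) ^ (q ^ r)
t5 = q ^ t3 = q ^ (((q ^ r) ^ p) ^ (q ^ r))
t7 = t5 ^ r = (q ^ (((q ^ r) ^ p) ^ (q ^ r))) ^ r

(q ^ (((q ^ r) ^ p) ^ (q ^ r))) ^ r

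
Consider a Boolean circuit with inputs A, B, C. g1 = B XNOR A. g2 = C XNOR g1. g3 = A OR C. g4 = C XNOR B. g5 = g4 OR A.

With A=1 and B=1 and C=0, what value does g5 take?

1

g4 = 0 XNOR 1 = 0
g5 = 0 OR 1 = 1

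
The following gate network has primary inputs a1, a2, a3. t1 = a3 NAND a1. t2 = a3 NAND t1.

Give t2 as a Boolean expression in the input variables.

a3 NAND (a3 NAND a1)

t1 = a3 NAND a1
t2 = a3 NAND t1 = a3 NAND (a3 NAND a1)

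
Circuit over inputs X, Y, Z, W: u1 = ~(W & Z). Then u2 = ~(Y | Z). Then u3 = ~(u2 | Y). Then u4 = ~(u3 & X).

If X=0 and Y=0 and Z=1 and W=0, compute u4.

1

u2 = ~(0 | 1) = 0
u3 = ~(0 | 0) = 1
u4 = ~(1 & 0) = 1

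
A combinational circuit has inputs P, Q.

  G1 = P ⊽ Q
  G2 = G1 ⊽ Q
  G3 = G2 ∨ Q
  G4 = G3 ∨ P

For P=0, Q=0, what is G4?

G1 = 0 ⊽ 0 = 1
G2 = 1 ⊽ 0 = 0
G3 = 0 ∨ 0 = 0
G4 = 0 ∨ 0 = 0

0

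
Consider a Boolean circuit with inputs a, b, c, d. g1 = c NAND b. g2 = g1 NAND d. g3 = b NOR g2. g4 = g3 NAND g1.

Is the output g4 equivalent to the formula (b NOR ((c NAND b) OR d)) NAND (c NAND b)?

g1 = c NAND b
g2 = g1 NAND d = (c NAND b) NAND d
g3 = b NOR g2 = b NOR ((c NAND b) NAND d)
g4 = g3 NAND g1 = (b NOR ((c NAND b) NAND d)) NAND (c NAND b)
At a=0, b=0, c=0, d=1: circuit gives 0, formula gives 1.

No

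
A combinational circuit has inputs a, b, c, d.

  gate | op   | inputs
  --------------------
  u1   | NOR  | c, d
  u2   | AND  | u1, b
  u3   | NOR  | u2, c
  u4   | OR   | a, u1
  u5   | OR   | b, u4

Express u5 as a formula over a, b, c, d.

b OR (a OR (c NOR d))

u1 = c NOR d
u4 = a OR u1 = a OR (c NOR d)
u5 = b OR u4 = b OR (a OR (c NOR d))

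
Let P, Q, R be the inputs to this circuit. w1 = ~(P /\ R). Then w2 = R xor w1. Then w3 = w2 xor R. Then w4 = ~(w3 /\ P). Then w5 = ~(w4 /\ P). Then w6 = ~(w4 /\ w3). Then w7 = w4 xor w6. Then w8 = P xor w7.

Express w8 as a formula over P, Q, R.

w1 = ~(P /\ R)
w2 = R xor w1 = R xor (~(P /\ R))
w3 = w2 xor R = (R xor (~(P /\ R))) xor R
w4 = ~(w3 /\ P) = ~(((R xor (~(P /\ R))) xor R) /\ P)
w6 = ~(w4 /\ w3) = ~((~(((R xor (~(P /\ R))) xor R) /\ P)) /\ ((R xor (~(P /\ R))) xor R))
w7 = w4 xor w6 = (~(((R xor (~(P /\ R))) xor R) /\ P)) xor (~((~(((R xor (~(P /\ R))) xor R) /\ P)) /\ ((R xor (~(P /\ R))) xor R)))
w8 = P xor w7 = P xor ((~(((R xor (~(P /\ R))) xor R) /\ P)) xor (~((~(((R xor (~(P /\ R))) xor R) /\ P)) /\ ((R xor (~(P /\ R))) xor R))))

P xor ((~(((R xor (~(P /\ R))) xor R) /\ P)) xor (~((~(((R xor (~(P /\ R))) xor R) /\ P)) /\ ((R xor (~(P /\ R))) xor R))))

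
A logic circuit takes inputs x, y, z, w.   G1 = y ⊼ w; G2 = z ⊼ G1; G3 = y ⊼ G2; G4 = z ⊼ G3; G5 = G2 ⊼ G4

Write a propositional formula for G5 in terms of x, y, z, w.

(z ⊼ (y ⊼ w)) ⊼ (z ⊼ (y ⊼ (z ⊼ (y ⊼ w))))

G1 = y ⊼ w
G2 = z ⊼ G1 = z ⊼ (y ⊼ w)
G3 = y ⊼ G2 = y ⊼ (z ⊼ (y ⊼ w))
G4 = z ⊼ G3 = z ⊼ (y ⊼ (z ⊼ (y ⊼ w)))
G5 = G2 ⊼ G4 = (z ⊼ (y ⊼ w)) ⊼ (z ⊼ (y ⊼ (z ⊼ (y ⊼ w))))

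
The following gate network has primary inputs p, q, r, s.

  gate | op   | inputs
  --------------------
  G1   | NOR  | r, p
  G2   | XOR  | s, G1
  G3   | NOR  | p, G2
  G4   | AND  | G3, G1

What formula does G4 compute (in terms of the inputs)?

G1 = r NOR p
G2 = s XOR G1 = s XOR (r NOR p)
G3 = p NOR G2 = p NOR (s XOR (r NOR p))
G4 = G3 AND G1 = (p NOR (s XOR (r NOR p))) AND (r NOR p)

(p NOR (s XOR (r NOR p))) AND (r NOR p)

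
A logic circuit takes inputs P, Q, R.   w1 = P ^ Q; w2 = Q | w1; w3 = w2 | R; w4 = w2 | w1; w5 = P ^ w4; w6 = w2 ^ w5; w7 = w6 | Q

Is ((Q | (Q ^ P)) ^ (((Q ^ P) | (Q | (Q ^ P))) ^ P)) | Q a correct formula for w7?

w1 = P ^ Q
w2 = Q | w1 = Q | (P ^ Q)
w4 = w2 | w1 = (Q | (P ^ Q)) | (P ^ Q)
w5 = P ^ w4 = P ^ ((Q | (P ^ Q)) | (P ^ Q))
w6 = w2 ^ w5 = (Q | (P ^ Q)) ^ (P ^ ((Q | (P ^ Q)) | (P ^ Q)))
w7 = w6 | Q = ((Q | (P ^ Q)) ^ (P ^ ((Q | (P ^ Q)) | (P ^ Q)))) | Q
At P=0, Q=0, R=0: circuit gives 0, formula gives 0.
At P=0, Q=1, R=0: circuit gives 1, formula gives 1.
Agrees on all 8 inputs.

Yes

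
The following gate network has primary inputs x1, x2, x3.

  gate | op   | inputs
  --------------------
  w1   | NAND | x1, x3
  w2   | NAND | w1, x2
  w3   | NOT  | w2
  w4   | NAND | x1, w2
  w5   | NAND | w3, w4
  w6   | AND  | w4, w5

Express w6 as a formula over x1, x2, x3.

(x1 NAND ((x1 NAND x3) NAND x2)) AND (NOT ((x1 NAND x3) NAND x2) NAND (x1 NAND ((x1 NAND x3) NAND x2)))

w1 = x1 NAND x3
w2 = w1 NAND x2 = (x1 NAND x3) NAND x2
w3 = NOT w2 = NOT ((x1 NAND x3) NAND x2)
w4 = x1 NAND w2 = x1 NAND ((x1 NAND x3) NAND x2)
w5 = w3 NAND w4 = NOT ((x1 NAND x3) NAND x2) NAND (x1 NAND ((x1 NAND x3) NAND x2))
w6 = w4 AND w5 = (x1 NAND ((x1 NAND x3) NAND x2)) AND (NOT ((x1 NAND x3) NAND x2) NAND (x1 NAND ((x1 NAND x3) NAND x2)))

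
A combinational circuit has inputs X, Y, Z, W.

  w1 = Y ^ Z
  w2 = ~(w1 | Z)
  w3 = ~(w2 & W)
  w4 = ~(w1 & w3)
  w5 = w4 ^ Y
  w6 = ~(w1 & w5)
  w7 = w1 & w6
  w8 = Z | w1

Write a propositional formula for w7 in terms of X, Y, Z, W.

(Y ^ Z) & (~((Y ^ Z) & ((~((Y ^ Z) & (~((~((Y ^ Z) | Z)) & W)))) ^ Y)))

w1 = Y ^ Z
w2 = ~(w1 | Z) = ~((Y ^ Z) | Z)
w3 = ~(w2 & W) = ~((~((Y ^ Z) | Z)) & W)
w4 = ~(w1 & w3) = ~((Y ^ Z) & (~((~((Y ^ Z) | Z)) & W)))
w5 = w4 ^ Y = (~((Y ^ Z) & (~((~((Y ^ Z) | Z)) & W)))) ^ Y
w6 = ~(w1 & w5) = ~((Y ^ Z) & ((~((Y ^ Z) & (~((~((Y ^ Z) | Z)) & W)))) ^ Y))
w7 = w1 & w6 = (Y ^ Z) & (~((Y ^ Z) & ((~((Y ^ Z) & (~((~((Y ^ Z) | Z)) & W)))) ^ Y)))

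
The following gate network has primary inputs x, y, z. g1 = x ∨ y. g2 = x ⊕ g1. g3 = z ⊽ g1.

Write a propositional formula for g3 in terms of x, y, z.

g1 = x ∨ y
g3 = z ⊽ g1 = z ⊽ (x ∨ y)

z ⊽ (x ∨ y)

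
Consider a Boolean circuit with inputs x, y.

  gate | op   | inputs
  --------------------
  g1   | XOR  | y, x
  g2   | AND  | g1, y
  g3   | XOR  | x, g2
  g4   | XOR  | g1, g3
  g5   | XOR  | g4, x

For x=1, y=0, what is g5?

g1 = 0 XOR 1 = 1
g2 = 1 AND 0 = 0
g3 = 1 XOR 0 = 1
g4 = 1 XOR 1 = 0
g5 = 0 XOR 1 = 1

1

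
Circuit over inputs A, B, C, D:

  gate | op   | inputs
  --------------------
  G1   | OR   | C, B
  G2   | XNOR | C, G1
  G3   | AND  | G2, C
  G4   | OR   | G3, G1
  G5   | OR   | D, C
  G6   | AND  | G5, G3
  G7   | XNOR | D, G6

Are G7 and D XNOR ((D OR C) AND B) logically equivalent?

No

G1 = C OR B
G2 = C XNOR G1 = C XNOR (C OR B)
G3 = G2 AND C = (C XNOR (C OR B)) AND C
G5 = D OR C
G6 = G5 AND G3 = (D OR C) AND ((C XNOR (C OR B)) AND C)
G7 = D XNOR G6 = D XNOR ((D OR C) AND ((C XNOR (C OR B)) AND C))
At A=0, B=0, C=1, D=0: circuit gives 0, formula gives 1.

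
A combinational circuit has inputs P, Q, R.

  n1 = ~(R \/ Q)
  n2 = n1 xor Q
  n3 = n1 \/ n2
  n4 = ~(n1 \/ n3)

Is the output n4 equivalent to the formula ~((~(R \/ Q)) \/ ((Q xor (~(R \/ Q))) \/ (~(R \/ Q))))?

Yes

n1 = ~(R \/ Q)
n2 = n1 xor Q = (~(R \/ Q)) xor Q
n3 = n1 \/ n2 = (~(R \/ Q)) \/ ((~(R \/ Q)) xor Q)
n4 = ~(n1 \/ n3) = ~((~(R \/ Q)) \/ ((~(R \/ Q)) \/ ((~(R \/ Q)) xor Q)))
At P=0, Q=0, R=0: circuit gives 0, formula gives 0.
At P=0, Q=0, R=1: circuit gives 1, formula gives 1.
Agrees on all 8 inputs.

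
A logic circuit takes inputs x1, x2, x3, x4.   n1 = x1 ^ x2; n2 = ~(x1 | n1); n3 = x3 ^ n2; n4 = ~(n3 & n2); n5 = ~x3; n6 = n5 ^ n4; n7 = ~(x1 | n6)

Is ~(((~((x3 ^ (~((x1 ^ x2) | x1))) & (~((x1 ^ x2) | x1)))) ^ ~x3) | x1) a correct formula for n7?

Yes

n1 = x1 ^ x2
n2 = ~(x1 | n1) = ~(x1 | (x1 ^ x2))
n3 = x3 ^ n2 = x3 ^ (~(x1 | (x1 ^ x2)))
n4 = ~(n3 & n2) = ~((x3 ^ (~(x1 | (x1 ^ x2)))) & (~(x1 | (x1 ^ x2))))
n5 = ~x3
n6 = n5 ^ n4 = ~x3 ^ (~((x3 ^ (~(x1 | (x1 ^ x2)))) & (~(x1 | (x1 ^ x2)))))
n7 = ~(x1 | n6) = ~(x1 | (~x3 ^ (~((x3 ^ (~(x1 | (x1 ^ x2)))) & (~(x1 | (x1 ^ x2)))))))
At x1=0, x2=0, x3=0, x4=0: circuit gives 0, formula gives 0.
At x1=0, x2=1, x3=0, x4=0: circuit gives 1, formula gives 1.
Agrees on all 16 inputs.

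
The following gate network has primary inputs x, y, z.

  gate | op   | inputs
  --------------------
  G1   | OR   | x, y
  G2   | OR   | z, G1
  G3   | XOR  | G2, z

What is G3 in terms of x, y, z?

G1 = x OR y
G2 = z OR G1 = z OR (x OR y)
G3 = G2 XOR z = (z OR (x OR y)) XOR z

(z OR (x OR y)) XOR z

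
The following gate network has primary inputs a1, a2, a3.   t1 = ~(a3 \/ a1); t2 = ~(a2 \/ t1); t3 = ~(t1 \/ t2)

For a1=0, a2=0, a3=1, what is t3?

0

t1 = ~(1 \/ 0) = 0
t2 = ~(0 \/ 0) = 1
t3 = ~(0 \/ 1) = 0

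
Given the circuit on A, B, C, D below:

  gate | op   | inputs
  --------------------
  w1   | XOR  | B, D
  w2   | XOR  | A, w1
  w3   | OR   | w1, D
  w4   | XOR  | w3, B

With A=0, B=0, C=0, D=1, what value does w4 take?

w1 = 0 XOR 1 = 1
w3 = 1 OR 1 = 1
w4 = 1 XOR 0 = 1

1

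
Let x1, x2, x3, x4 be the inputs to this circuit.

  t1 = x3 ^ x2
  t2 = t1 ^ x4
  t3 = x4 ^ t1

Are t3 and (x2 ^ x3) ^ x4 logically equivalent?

t1 = x3 ^ x2
t3 = x4 ^ t1 = x4 ^ (x3 ^ x2)
At x1=0, x2=0, x3=0, x4=0: circuit gives 0, formula gives 0.
At x1=0, x2=0, x3=0, x4=1: circuit gives 1, formula gives 1.
Agrees on all 16 inputs.

Yes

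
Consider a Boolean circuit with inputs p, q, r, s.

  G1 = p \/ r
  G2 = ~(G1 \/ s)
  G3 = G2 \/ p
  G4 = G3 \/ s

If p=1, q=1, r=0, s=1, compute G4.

G1 = 1 \/ 0 = 1
G2 = ~(1 \/ 1) = 0
G3 = 0 \/ 1 = 1
G4 = 1 \/ 1 = 1

1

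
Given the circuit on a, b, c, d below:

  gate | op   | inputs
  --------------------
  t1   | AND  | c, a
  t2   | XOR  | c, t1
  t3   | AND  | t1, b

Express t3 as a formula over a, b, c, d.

(c AND a) AND b

t1 = c AND a
t3 = t1 AND b = (c AND a) AND b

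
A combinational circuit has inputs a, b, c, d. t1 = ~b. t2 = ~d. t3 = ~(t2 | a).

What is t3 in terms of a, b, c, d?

t2 = ~d
t3 = ~(t2 | a) = ~(~d | a)

~(~d | a)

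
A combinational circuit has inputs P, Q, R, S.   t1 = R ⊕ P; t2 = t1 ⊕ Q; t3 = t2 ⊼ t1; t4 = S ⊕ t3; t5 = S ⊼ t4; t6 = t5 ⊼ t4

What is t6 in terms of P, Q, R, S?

t1 = R ⊕ P
t2 = t1 ⊕ Q = (R ⊕ P) ⊕ Q
t3 = t2 ⊼ t1 = ((R ⊕ P) ⊕ Q) ⊼ (R ⊕ P)
t4 = S ⊕ t3 = S ⊕ (((R ⊕ P) ⊕ Q) ⊼ (R ⊕ P))
t5 = S ⊼ t4 = S ⊼ (S ⊕ (((R ⊕ P) ⊕ Q) ⊼ (R ⊕ P)))
t6 = t5 ⊼ t4 = (S ⊼ (S ⊕ (((R ⊕ P) ⊕ Q) ⊼ (R ⊕ P)))) ⊼ (S ⊕ (((R ⊕ P) ⊕ Q) ⊼ (R ⊕ P)))

(S ⊼ (S ⊕ (((R ⊕ P) ⊕ Q) ⊼ (R ⊕ P)))) ⊼ (S ⊕ (((R ⊕ P) ⊕ Q) ⊼ (R ⊕ P)))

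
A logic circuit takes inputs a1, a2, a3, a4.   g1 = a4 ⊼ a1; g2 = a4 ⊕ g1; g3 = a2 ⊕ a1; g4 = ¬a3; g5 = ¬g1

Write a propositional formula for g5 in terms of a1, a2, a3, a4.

¬(a4 ⊼ a1)

g1 = a4 ⊼ a1
g5 = ¬g1 = ¬(a4 ⊼ a1)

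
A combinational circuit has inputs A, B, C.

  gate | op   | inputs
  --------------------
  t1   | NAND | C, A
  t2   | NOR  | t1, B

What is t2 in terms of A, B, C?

(C NAND A) NOR B

t1 = C NAND A
t2 = t1 NOR B = (C NAND A) NOR B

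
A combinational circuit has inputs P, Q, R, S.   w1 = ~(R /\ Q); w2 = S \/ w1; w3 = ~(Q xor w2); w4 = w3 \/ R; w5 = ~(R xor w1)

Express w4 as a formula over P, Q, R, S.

(~(Q xor (S \/ (~(R /\ Q))))) \/ R

w1 = ~(R /\ Q)
w2 = S \/ w1 = S \/ (~(R /\ Q))
w3 = ~(Q xor w2) = ~(Q xor (S \/ (~(R /\ Q))))
w4 = w3 \/ R = (~(Q xor (S \/ (~(R /\ Q))))) \/ R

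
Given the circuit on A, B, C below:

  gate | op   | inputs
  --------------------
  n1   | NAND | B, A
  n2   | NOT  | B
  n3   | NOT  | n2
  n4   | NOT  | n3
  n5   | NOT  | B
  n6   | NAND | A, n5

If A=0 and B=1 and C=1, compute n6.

n5 = NOT 1 = 0
n6 = 0 NAND 0 = 1

1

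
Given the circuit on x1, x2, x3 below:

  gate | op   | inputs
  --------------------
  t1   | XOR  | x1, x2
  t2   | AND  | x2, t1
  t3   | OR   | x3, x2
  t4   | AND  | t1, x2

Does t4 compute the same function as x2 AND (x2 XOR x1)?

Yes

t1 = x1 XOR x2
t4 = t1 AND x2 = (x1 XOR x2) AND x2
At x1=0, x2=0, x3=0: circuit gives 0, formula gives 0.
At x1=0, x2=1, x3=0: circuit gives 1, formula gives 1.
Agrees on all 8 inputs.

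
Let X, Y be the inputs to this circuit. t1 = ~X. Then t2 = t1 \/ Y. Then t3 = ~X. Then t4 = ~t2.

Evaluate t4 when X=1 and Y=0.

1

t1 = ~1 = 0
t2 = 0 \/ 0 = 0
t4 = ~0 = 1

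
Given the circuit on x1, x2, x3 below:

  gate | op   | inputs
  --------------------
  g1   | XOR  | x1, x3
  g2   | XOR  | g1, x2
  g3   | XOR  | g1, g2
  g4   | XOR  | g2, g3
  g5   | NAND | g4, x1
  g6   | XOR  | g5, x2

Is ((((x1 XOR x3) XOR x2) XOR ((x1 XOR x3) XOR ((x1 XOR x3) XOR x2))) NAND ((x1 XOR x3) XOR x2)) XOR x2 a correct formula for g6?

g1 = x1 XOR x3
g2 = g1 XOR x2 = (x1 XOR x3) XOR x2
g3 = g1 XOR g2 = (x1 XOR x3) XOR ((x1 XOR x3) XOR x2)
g4 = g2 XOR g3 = ((x1 XOR x3) XOR x2) XOR ((x1 XOR x3) XOR ((x1 XOR x3) XOR x2))
g5 = g4 NAND x1 = (((x1 XOR x3) XOR x2) XOR ((x1 XOR x3) XOR ((x1 XOR x3) XOR x2))) NAND x1
g6 = g5 XOR x2 = ((((x1 XOR x3) XOR x2) XOR ((x1 XOR x3) XOR ((x1 XOR x3) XOR x2))) NAND x1) XOR x2
At x1=0, x2=0, x3=1: circuit gives 1, formula gives 0.

No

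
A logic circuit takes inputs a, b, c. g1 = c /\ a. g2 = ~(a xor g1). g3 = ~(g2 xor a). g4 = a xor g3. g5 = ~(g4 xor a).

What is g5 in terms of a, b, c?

g1 = c /\ a
g2 = ~(a xor g1) = ~(a xor (c /\ a))
g3 = ~(g2 xor a) = ~((~(a xor (c /\ a))) xor a)
g4 = a xor g3 = a xor (~((~(a xor (c /\ a))) xor a))
g5 = ~(g4 xor a) = ~((a xor (~((~(a xor (c /\ a))) xor a))) xor a)

~((a xor (~((~(a xor (c /\ a))) xor a))) xor a)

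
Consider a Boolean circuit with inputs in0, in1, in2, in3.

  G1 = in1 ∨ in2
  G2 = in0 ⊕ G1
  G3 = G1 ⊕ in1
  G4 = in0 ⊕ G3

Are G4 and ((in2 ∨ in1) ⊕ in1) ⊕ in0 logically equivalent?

G1 = in1 ∨ in2
G3 = G1 ⊕ in1 = (in1 ∨ in2) ⊕ in1
G4 = in0 ⊕ G3 = in0 ⊕ ((in1 ∨ in2) ⊕ in1)
At in0=0, in1=0, in2=0, in3=0: circuit gives 0, formula gives 0.
At in0=0, in1=0, in2=1, in3=0: circuit gives 1, formula gives 1.
Agrees on all 16 inputs.

Yes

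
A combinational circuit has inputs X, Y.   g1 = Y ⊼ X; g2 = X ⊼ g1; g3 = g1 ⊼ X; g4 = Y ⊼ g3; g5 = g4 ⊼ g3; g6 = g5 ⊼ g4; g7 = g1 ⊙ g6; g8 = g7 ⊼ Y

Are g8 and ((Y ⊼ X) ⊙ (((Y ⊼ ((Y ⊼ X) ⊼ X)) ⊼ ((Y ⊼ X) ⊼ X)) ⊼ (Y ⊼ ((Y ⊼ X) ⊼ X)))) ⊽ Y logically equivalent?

g1 = Y ⊼ X
g3 = g1 ⊼ X = (Y ⊼ X) ⊼ X
g4 = Y ⊼ g3 = Y ⊼ ((Y ⊼ X) ⊼ X)
g5 = g4 ⊼ g3 = (Y ⊼ ((Y ⊼ X) ⊼ X)) ⊼ ((Y ⊼ X) ⊼ X)
g6 = g5 ⊼ g4 = ((Y ⊼ ((Y ⊼ X) ⊼ X)) ⊼ ((Y ⊼ X) ⊼ X)) ⊼ (Y ⊼ ((Y ⊼ X) ⊼ X))
g7 = g1 ⊙ g6 = (Y ⊼ X) ⊙ (((Y ⊼ ((Y ⊼ X) ⊼ X)) ⊼ ((Y ⊼ X) ⊼ X)) ⊼ (Y ⊼ ((Y ⊼ X) ⊼ X)))
g8 = g7 ⊼ Y = ((Y ⊼ X) ⊙ (((Y ⊼ ((Y ⊼ X) ⊼ X)) ⊼ ((Y ⊼ X) ⊼ X)) ⊼ (Y ⊼ ((Y ⊼ X) ⊼ X)))) ⊼ Y
At X=0, Y=0: circuit gives 1, formula gives 0.

No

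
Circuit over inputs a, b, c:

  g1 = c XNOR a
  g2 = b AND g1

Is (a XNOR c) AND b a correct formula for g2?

Yes

g1 = c XNOR a
g2 = b AND g1 = b AND (c XNOR a)
At a=0, b=0, c=0: circuit gives 0, formula gives 0.
At a=0, b=1, c=0: circuit gives 1, formula gives 1.
Agrees on all 8 inputs.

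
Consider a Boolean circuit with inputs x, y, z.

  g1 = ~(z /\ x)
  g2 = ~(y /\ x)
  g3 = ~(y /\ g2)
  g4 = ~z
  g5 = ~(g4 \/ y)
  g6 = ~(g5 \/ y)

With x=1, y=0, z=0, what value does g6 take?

1

g4 = ~0 = 1
g5 = ~(1 \/ 0) = 0
g6 = ~(0 \/ 0) = 1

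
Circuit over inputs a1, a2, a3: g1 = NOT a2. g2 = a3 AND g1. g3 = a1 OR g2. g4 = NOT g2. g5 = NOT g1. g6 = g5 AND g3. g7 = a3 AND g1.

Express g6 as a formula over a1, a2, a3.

g1 = NOT a2
g2 = a3 AND g1 = a3 AND NOT a2
g3 = a1 OR g2 = a1 OR (a3 AND NOT a2)
g5 = NOT g1 = NOT NOT a2
g6 = g5 AND g3 = NOT NOT a2 AND (a1 OR (a3 AND NOT a2))

NOT NOT a2 AND (a1 OR (a3 AND NOT a2))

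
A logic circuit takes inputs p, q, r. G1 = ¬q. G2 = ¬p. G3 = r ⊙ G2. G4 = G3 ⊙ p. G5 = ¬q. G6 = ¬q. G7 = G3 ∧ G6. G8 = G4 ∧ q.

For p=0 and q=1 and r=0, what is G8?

1

G2 = ¬0 = 1
G3 = 0 ⊙ 1 = 0
G4 = 0 ⊙ 0 = 1
G8 = 1 ∧ 1 = 1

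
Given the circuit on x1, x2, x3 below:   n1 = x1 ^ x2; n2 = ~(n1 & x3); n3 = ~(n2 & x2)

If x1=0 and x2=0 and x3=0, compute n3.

1

n1 = 0 ^ 0 = 0
n2 = ~(0 & 0) = 1
n3 = ~(1 & 0) = 1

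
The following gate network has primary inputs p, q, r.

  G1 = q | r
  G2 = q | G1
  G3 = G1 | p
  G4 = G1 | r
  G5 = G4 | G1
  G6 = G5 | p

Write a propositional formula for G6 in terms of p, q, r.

(((q | r) | r) | (q | r)) | p

G1 = q | r
G4 = G1 | r = (q | r) | r
G5 = G4 | G1 = ((q | r) | r) | (q | r)
G6 = G5 | p = (((q | r) | r) | (q | r)) | p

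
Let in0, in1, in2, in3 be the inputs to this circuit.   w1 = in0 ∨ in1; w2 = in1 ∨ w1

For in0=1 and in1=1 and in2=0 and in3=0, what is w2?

w1 = 1 ∨ 1 = 1
w2 = 1 ∨ 1 = 1

1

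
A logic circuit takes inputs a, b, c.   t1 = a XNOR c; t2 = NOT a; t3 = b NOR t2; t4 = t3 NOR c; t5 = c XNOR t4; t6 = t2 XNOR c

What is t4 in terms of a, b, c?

(b NOR NOT a) NOR c

t2 = NOT a
t3 = b NOR t2 = b NOR NOT a
t4 = t3 NOR c = (b NOR NOT a) NOR c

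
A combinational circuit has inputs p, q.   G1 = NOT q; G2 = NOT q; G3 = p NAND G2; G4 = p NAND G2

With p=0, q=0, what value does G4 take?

G2 = NOT 0 = 1
G4 = 0 NAND 1 = 1

1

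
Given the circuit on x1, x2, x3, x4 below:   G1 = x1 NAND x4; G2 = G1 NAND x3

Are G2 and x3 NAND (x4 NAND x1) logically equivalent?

Yes

G1 = x1 NAND x4
G2 = G1 NAND x3 = (x1 NAND x4) NAND x3
At x1=0, x2=0, x3=1, x4=0: circuit gives 0, formula gives 0.
At x1=0, x2=0, x3=0, x4=0: circuit gives 1, formula gives 1.
Agrees on all 16 inputs.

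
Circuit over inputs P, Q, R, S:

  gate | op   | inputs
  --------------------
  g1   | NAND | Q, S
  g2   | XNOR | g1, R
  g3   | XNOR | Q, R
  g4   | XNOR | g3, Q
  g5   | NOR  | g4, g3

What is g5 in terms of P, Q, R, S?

g3 = Q XNOR R
g4 = g3 XNOR Q = (Q XNOR R) XNOR Q
g5 = g4 NOR g3 = ((Q XNOR R) XNOR Q) NOR (Q XNOR R)

((Q XNOR R) XNOR Q) NOR (Q XNOR R)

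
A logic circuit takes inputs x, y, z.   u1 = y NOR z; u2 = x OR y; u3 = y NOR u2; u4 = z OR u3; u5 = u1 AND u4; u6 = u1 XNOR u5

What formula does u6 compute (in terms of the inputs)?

u1 = y NOR z
u2 = x OR y
u3 = y NOR u2 = y NOR (x OR y)
u4 = z OR u3 = z OR (y NOR (x OR y))
u5 = u1 AND u4 = (y NOR z) AND (z OR (y NOR (x OR y)))
u6 = u1 XNOR u5 = (y NOR z) XNOR ((y NOR z) AND (z OR (y NOR (x OR y))))

(y NOR z) XNOR ((y NOR z) AND (z OR (y NOR (x OR y))))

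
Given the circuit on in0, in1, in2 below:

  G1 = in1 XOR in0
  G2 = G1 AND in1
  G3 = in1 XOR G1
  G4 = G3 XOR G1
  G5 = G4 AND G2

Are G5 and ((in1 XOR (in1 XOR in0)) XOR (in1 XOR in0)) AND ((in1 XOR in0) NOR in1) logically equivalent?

G1 = in1 XOR in0
G2 = G1 AND in1 = (in1 XOR in0) AND in1
G3 = in1 XOR G1 = in1 XOR (in1 XOR in0)
G4 = G3 XOR G1 = (in1 XOR (in1 XOR in0)) XOR (in1 XOR in0)
G5 = G4 AND G2 = ((in1 XOR (in1 XOR in0)) XOR (in1 XOR in0)) AND ((in1 XOR in0) AND in1)
At in0=0, in1=1, in2=0: circuit gives 1, formula gives 0.

No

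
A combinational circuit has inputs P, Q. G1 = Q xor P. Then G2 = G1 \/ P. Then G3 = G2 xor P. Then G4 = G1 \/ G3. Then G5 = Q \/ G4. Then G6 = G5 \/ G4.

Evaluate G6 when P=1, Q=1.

1

G1 = 1 xor 1 = 0
G2 = 0 \/ 1 = 1
G3 = 1 xor 1 = 0
G4 = 0 \/ 0 = 0
G5 = 1 \/ 0 = 1
G6 = 1 \/ 0 = 1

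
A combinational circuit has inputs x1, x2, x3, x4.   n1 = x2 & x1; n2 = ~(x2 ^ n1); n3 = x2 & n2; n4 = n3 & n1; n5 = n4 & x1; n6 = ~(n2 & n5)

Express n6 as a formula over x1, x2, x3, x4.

~((~(x2 ^ (x2 & x1))) & (((x2 & (~(x2 ^ (x2 & x1)))) & (x2 & x1)) & x1))

n1 = x2 & x1
n2 = ~(x2 ^ n1) = ~(x2 ^ (x2 & x1))
n3 = x2 & n2 = x2 & (~(x2 ^ (x2 & x1)))
n4 = n3 & n1 = (x2 & (~(x2 ^ (x2 & x1)))) & (x2 & x1)
n5 = n4 & x1 = ((x2 & (~(x2 ^ (x2 & x1)))) & (x2 & x1)) & x1
n6 = ~(n2 & n5) = ~((~(x2 ^ (x2 & x1))) & (((x2 & (~(x2 ^ (x2 & x1)))) & (x2 & x1)) & x1))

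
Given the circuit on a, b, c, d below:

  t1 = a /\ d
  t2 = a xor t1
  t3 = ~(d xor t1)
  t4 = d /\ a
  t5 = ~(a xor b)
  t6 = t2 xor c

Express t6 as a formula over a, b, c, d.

(a xor (a /\ d)) xor c

t1 = a /\ d
t2 = a xor t1 = a xor (a /\ d)
t6 = t2 xor c = (a xor (a /\ d)) xor c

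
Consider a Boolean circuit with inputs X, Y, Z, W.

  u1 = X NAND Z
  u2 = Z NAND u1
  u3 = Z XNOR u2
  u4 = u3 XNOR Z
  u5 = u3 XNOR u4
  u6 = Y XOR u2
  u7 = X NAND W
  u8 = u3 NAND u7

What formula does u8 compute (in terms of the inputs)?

(Z XNOR (Z NAND (X NAND Z))) NAND (X NAND W)

u1 = X NAND Z
u2 = Z NAND u1 = Z NAND (X NAND Z)
u3 = Z XNOR u2 = Z XNOR (Z NAND (X NAND Z))
u7 = X NAND W
u8 = u3 NAND u7 = (Z XNOR (Z NAND (X NAND Z))) NAND (X NAND W)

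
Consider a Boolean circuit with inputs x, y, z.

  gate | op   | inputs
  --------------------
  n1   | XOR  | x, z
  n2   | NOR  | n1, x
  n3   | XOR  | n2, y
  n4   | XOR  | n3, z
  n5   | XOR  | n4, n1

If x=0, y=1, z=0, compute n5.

0

n1 = 0 XOR 0 = 0
n2 = 0 NOR 0 = 1
n3 = 1 XOR 1 = 0
n4 = 0 XOR 0 = 0
n5 = 0 XOR 0 = 0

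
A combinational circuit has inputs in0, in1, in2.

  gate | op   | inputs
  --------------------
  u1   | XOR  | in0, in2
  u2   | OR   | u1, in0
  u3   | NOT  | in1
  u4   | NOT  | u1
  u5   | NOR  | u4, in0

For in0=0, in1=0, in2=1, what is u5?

u1 = 0 XOR 1 = 1
u4 = NOT 1 = 0
u5 = 0 NOR 0 = 1

1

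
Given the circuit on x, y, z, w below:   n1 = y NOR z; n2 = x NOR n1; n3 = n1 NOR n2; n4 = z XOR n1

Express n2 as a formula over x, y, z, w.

x NOR (y NOR z)

n1 = y NOR z
n2 = x NOR n1 = x NOR (y NOR z)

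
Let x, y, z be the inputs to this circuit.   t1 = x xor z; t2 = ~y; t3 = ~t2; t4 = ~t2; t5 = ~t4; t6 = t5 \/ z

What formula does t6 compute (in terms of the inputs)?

t2 = ~y
t4 = ~t2 = ~~y
t5 = ~t4 = ~~~y
t6 = t5 \/ z = ~~~y \/ z

~~~y \/ z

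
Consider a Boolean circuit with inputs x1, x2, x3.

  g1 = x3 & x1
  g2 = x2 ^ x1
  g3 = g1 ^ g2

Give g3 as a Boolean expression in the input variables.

(x3 & x1) ^ (x2 ^ x1)

g1 = x3 & x1
g2 = x2 ^ x1
g3 = g1 ^ g2 = (x3 & x1) ^ (x2 ^ x1)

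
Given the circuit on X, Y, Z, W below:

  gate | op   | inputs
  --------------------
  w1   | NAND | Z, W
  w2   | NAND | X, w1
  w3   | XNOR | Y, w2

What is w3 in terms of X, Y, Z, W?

w1 = Z NAND W
w2 = X NAND w1 = X NAND (Z NAND W)
w3 = Y XNOR w2 = Y XNOR (X NAND (Z NAND W))

Y XNOR (X NAND (Z NAND W))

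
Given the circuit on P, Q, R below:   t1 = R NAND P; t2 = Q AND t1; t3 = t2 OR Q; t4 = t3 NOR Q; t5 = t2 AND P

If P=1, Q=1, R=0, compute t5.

1

t1 = 0 NAND 1 = 1
t2 = 1 AND 1 = 1
t5 = 1 AND 1 = 1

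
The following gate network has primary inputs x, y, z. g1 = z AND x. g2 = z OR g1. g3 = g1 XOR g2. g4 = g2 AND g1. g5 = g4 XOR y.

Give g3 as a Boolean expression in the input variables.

g1 = z AND x
g2 = z OR g1 = z OR (z AND x)
g3 = g1 XOR g2 = (z AND x) XOR (z OR (z AND x))

(z AND x) XOR (z OR (z AND x))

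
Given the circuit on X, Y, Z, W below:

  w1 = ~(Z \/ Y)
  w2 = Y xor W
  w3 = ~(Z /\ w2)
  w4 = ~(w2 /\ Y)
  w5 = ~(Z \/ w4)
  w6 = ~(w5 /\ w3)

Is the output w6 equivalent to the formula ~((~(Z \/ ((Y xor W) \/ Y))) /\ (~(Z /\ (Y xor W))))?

No

w2 = Y xor W
w3 = ~(Z /\ w2) = ~(Z /\ (Y xor W))
w4 = ~(w2 /\ Y) = ~((Y xor W) /\ Y)
w5 = ~(Z \/ w4) = ~(Z \/ (~((Y xor W) /\ Y)))
w6 = ~(w5 /\ w3) = ~((~(Z \/ (~((Y xor W) /\ Y)))) /\ (~(Z /\ (Y xor W))))
At X=0, Y=0, Z=0, W=0: circuit gives 1, formula gives 0.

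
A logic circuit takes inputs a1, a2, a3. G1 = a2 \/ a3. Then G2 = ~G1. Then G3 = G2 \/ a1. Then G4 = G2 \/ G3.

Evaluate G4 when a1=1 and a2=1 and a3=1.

G1 = 1 \/ 1 = 1
G2 = ~1 = 0
G3 = 0 \/ 1 = 1
G4 = 0 \/ 1 = 1

1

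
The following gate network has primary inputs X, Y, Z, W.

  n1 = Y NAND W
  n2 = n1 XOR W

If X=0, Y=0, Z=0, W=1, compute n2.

n1 = 0 NAND 1 = 1
n2 = 1 XOR 1 = 0

0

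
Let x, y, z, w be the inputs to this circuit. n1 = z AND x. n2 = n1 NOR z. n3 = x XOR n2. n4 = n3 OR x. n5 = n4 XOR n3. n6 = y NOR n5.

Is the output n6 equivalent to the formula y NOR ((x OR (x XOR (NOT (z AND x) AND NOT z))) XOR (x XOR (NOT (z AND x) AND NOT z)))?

n1 = z AND x
n2 = n1 NOR z = (z AND x) NOR z
n3 = x XOR n2 = x XOR ((z AND x) NOR z)
n4 = n3 OR x = (x XOR ((z AND x) NOR z)) OR x
n5 = n4 XOR n3 = ((x XOR ((z AND x) NOR z)) OR x) XOR (x XOR ((z AND x) NOR z))
n6 = y NOR n5 = y NOR (((x XOR ((z AND x) NOR z)) OR x) XOR (x XOR ((z AND x) NOR z)))
At x=0, y=1, z=0, w=0: circuit gives 0, formula gives 0.
At x=0, y=0, z=0, w=0: circuit gives 1, formula gives 1.
Agrees on all 16 inputs.

Yes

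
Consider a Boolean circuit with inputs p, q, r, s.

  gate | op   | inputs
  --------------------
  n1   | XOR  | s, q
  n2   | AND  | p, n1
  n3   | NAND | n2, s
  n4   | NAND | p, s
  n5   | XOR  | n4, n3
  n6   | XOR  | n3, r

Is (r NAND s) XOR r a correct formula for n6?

No

n1 = s XOR q
n2 = p AND n1 = p AND (s XOR q)
n3 = n2 NAND s = (p AND (s XOR q)) NAND s
n6 = n3 XOR r = ((p AND (s XOR q)) NAND s) XOR r
At p=0, q=0, r=1, s=1: circuit gives 0, formula gives 1.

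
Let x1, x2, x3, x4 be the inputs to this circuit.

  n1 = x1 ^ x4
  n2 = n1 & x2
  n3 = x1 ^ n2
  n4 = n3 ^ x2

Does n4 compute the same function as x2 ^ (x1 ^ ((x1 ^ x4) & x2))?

n1 = x1 ^ x4
n2 = n1 & x2 = (x1 ^ x4) & x2
n3 = x1 ^ n2 = x1 ^ ((x1 ^ x4) & x2)
n4 = n3 ^ x2 = (x1 ^ ((x1 ^ x4) & x2)) ^ x2
At x1=0, x2=0, x3=0, x4=0: circuit gives 0, formula gives 0.
At x1=0, x2=1, x3=0, x4=0: circuit gives 1, formula gives 1.
Agrees on all 16 inputs.

Yes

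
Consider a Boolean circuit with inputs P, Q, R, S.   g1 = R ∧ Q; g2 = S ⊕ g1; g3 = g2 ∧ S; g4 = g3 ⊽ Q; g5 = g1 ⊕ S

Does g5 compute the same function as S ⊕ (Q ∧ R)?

Yes

g1 = R ∧ Q
g5 = g1 ⊕ S = (R ∧ Q) ⊕ S
At P=0, Q=0, R=0, S=0: circuit gives 0, formula gives 0.
At P=0, Q=0, R=0, S=1: circuit gives 1, formula gives 1.
Agrees on all 16 inputs.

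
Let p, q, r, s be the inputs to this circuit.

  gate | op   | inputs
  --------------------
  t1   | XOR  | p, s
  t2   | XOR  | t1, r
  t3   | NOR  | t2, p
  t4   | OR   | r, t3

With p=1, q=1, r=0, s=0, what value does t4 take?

0

t1 = 1 XOR 0 = 1
t2 = 1 XOR 0 = 1
t3 = 1 NOR 1 = 0
t4 = 0 OR 0 = 0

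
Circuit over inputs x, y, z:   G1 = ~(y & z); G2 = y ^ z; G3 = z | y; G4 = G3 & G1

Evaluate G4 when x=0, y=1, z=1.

G1 = ~(1 & 1) = 0
G3 = 1 | 1 = 1
G4 = 1 & 0 = 0

0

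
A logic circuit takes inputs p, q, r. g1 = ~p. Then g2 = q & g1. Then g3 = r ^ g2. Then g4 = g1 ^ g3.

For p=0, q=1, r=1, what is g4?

g1 = ~0 = 1
g2 = 1 & 1 = 1
g3 = 1 ^ 1 = 0
g4 = 1 ^ 0 = 1

1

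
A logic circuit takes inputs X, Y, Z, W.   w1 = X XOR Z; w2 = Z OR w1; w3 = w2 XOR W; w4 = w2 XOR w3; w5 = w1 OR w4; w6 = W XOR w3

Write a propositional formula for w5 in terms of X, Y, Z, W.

w1 = X XOR Z
w2 = Z OR w1 = Z OR (X XOR Z)
w3 = w2 XOR W = (Z OR (X XOR Z)) XOR W
w4 = w2 XOR w3 = (Z OR (X XOR Z)) XOR ((Z OR (X XOR Z)) XOR W)
w5 = w1 OR w4 = (X XOR Z) OR ((Z OR (X XOR Z)) XOR ((Z OR (X XOR Z)) XOR W))

(X XOR Z) OR ((Z OR (X XOR Z)) XOR ((Z OR (X XOR Z)) XOR W))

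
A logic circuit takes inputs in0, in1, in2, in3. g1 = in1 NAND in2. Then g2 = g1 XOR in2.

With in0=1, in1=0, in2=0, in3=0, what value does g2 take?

g1 = 0 NAND 0 = 1
g2 = 1 XOR 0 = 1

1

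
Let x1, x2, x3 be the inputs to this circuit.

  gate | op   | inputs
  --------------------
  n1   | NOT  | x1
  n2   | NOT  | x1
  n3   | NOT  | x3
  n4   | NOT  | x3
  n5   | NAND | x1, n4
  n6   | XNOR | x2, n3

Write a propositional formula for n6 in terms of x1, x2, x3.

n3 = NOT x3
n6 = x2 XNOR n3 = x2 XNOR NOT x3

x2 XNOR NOT x3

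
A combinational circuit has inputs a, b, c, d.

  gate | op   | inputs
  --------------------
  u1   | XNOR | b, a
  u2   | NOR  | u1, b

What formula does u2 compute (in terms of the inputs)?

(b XNOR a) NOR b

u1 = b XNOR a
u2 = u1 NOR b = (b XNOR a) NOR b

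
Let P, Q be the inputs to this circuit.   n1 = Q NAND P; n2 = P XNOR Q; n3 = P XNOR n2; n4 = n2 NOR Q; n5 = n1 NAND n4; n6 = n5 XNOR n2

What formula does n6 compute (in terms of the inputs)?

((Q NAND P) NAND ((P XNOR Q) NOR Q)) XNOR (P XNOR Q)

n1 = Q NAND P
n2 = P XNOR Q
n4 = n2 NOR Q = (P XNOR Q) NOR Q
n5 = n1 NAND n4 = (Q NAND P) NAND ((P XNOR Q) NOR Q)
n6 = n5 XNOR n2 = ((Q NAND P) NAND ((P XNOR Q) NOR Q)) XNOR (P XNOR Q)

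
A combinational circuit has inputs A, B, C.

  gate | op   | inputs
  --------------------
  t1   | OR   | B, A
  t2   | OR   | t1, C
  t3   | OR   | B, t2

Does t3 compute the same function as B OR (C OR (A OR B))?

Yes

t1 = B OR A
t2 = t1 OR C = (B OR A) OR C
t3 = B OR t2 = B OR ((B OR A) OR C)
At A=0, B=0, C=0: circuit gives 0, formula gives 0.
At A=0, B=0, C=1: circuit gives 1, formula gives 1.
Agrees on all 8 inputs.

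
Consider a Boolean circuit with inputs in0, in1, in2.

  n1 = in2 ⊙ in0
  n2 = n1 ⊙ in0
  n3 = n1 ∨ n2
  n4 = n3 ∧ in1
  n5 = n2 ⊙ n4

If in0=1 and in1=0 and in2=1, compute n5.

n1 = 1 ⊙ 1 = 1
n2 = 1 ⊙ 1 = 1
n3 = 1 ∨ 1 = 1
n4 = 1 ∧ 0 = 0
n5 = 1 ⊙ 0 = 0

0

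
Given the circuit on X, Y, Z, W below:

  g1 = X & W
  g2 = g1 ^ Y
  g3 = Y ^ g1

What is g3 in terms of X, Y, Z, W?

Y ^ (X & W)

g1 = X & W
g3 = Y ^ g1 = Y ^ (X & W)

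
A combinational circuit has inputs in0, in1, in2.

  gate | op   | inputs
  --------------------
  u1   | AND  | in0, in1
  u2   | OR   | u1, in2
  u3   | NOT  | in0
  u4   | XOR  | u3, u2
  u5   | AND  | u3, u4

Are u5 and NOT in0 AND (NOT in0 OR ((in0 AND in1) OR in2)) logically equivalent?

u1 = in0 AND in1
u2 = u1 OR in2 = (in0 AND in1) OR in2
u3 = NOT in0
u4 = u3 XOR u2 = NOT in0 XOR ((in0 AND in1) OR in2)
u5 = u3 AND u4 = NOT in0 AND (NOT in0 XOR ((in0 AND in1) OR in2))
At in0=0, in1=0, in2=1: circuit gives 0, formula gives 1.

No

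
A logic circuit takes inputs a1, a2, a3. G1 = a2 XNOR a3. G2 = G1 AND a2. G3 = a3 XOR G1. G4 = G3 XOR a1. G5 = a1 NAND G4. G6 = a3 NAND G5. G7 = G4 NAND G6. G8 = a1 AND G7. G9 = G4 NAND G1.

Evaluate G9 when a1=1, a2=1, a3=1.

0

G1 = 1 XNOR 1 = 1
G3 = 1 XOR 1 = 0
G4 = 0 XOR 1 = 1
G9 = 1 NAND 1 = 0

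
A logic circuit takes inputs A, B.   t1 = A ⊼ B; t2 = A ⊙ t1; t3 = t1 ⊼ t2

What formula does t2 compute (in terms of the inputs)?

t1 = A ⊼ B
t2 = A ⊙ t1 = A ⊙ (A ⊼ B)

A ⊙ (A ⊼ B)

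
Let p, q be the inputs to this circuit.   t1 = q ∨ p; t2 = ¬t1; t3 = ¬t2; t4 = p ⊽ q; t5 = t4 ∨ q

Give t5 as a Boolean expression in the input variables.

t4 = p ⊽ q
t5 = t4 ∨ q = (p ⊽ q) ∨ q

(p ⊽ q) ∨ q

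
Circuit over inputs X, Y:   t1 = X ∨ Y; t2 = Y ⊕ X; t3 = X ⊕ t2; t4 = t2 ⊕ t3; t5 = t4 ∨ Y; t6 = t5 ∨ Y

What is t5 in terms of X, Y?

((Y ⊕ X) ⊕ (X ⊕ (Y ⊕ X))) ∨ Y

t2 = Y ⊕ X
t3 = X ⊕ t2 = X ⊕ (Y ⊕ X)
t4 = t2 ⊕ t3 = (Y ⊕ X) ⊕ (X ⊕ (Y ⊕ X))
t5 = t4 ∨ Y = ((Y ⊕ X) ⊕ (X ⊕ (Y ⊕ X))) ∨ Y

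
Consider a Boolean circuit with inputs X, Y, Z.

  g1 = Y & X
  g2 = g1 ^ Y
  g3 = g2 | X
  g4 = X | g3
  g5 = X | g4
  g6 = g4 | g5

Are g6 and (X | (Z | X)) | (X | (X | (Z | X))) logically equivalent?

No

g1 = Y & X
g2 = g1 ^ Y = (Y & X) ^ Y
g3 = g2 | X = ((Y & X) ^ Y) | X
g4 = X | g3 = X | (((Y & X) ^ Y) | X)
g5 = X | g4 = X | (X | (((Y & X) ^ Y) | X))
g6 = g4 | g5 = (X | (((Y & X) ^ Y) | X)) | (X | (X | (((Y & X) ^ Y) | X)))
At X=0, Y=0, Z=1: circuit gives 0, formula gives 1.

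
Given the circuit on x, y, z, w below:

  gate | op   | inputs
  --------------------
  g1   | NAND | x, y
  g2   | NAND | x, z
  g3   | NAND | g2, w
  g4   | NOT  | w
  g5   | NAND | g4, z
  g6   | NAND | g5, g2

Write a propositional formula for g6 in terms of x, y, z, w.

(NOT w NAND z) NAND (x NAND z)

g2 = x NAND z
g4 = NOT w
g5 = g4 NAND z = NOT w NAND z
g6 = g5 NAND g2 = (NOT w NAND z) NAND (x NAND z)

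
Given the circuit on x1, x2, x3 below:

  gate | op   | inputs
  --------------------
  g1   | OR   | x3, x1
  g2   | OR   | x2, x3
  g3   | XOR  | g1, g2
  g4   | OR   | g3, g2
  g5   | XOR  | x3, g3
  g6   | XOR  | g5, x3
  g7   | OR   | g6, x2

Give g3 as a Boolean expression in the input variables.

g1 = x3 OR x1
g2 = x2 OR x3
g3 = g1 XOR g2 = (x3 OR x1) XOR (x2 OR x3)

(x3 OR x1) XOR (x2 OR x3)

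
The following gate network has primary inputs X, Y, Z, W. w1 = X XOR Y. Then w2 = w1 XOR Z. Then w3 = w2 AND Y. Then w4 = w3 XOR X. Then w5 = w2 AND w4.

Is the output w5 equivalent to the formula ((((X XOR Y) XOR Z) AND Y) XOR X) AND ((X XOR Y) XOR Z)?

Yes

w1 = X XOR Y
w2 = w1 XOR Z = (X XOR Y) XOR Z
w3 = w2 AND Y = ((X XOR Y) XOR Z) AND Y
w4 = w3 XOR X = (((X XOR Y) XOR Z) AND Y) XOR X
w5 = w2 AND w4 = ((X XOR Y) XOR Z) AND ((((X XOR Y) XOR Z) AND Y) XOR X)
At X=0, Y=0, Z=0, W=0: circuit gives 0, formula gives 0.
At X=0, Y=1, Z=0, W=0: circuit gives 1, formula gives 1.
Agrees on all 16 inputs.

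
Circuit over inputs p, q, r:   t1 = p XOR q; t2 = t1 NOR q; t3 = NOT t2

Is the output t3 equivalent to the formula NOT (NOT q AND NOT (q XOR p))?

Yes

t1 = p XOR q
t2 = t1 NOR q = (p XOR q) NOR q
t3 = NOT t2 = NOT ((p XOR q) NOR q)
At p=0, q=0, r=0: circuit gives 0, formula gives 0.
At p=0, q=1, r=0: circuit gives 1, formula gives 1.
Agrees on all 8 inputs.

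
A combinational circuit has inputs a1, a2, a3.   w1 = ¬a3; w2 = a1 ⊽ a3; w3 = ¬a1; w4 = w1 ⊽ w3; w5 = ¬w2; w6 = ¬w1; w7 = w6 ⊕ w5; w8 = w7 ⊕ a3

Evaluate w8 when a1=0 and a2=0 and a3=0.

0

w1 = ¬0 = 1
w2 = 0 ⊽ 0 = 1
w5 = ¬1 = 0
w6 = ¬1 = 0
w7 = 0 ⊕ 0 = 0
w8 = 0 ⊕ 0 = 0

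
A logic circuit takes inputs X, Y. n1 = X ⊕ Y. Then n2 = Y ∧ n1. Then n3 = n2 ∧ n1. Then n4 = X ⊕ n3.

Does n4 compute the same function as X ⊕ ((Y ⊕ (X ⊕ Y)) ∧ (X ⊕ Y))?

n1 = X ⊕ Y
n2 = Y ∧ n1 = Y ∧ (X ⊕ Y)
n3 = n2 ∧ n1 = (Y ∧ (X ⊕ Y)) ∧ (X ⊕ Y)
n4 = X ⊕ n3 = X ⊕ ((Y ∧ (X ⊕ Y)) ∧ (X ⊕ Y))
At X=0, Y=1: circuit gives 1, formula gives 0.

No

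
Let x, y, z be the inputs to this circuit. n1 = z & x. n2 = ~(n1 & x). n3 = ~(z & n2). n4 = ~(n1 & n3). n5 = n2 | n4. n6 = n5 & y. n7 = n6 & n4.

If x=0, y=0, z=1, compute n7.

0

n1 = 1 & 0 = 0
n2 = ~(0 & 0) = 1
n3 = ~(1 & 1) = 0
n4 = ~(0 & 0) = 1
n5 = 1 | 1 = 1
n6 = 1 & 0 = 0
n7 = 0 & 1 = 0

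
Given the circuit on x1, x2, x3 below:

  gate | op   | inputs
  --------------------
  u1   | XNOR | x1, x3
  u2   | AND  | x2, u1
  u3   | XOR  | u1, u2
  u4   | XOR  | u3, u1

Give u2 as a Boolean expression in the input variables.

u1 = x1 XNOR x3
u2 = x2 AND u1 = x2 AND (x1 XNOR x3)

x2 AND (x1 XNOR x3)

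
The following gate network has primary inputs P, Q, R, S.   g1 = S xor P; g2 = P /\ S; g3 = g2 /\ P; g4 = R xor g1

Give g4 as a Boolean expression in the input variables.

g1 = S xor P
g4 = R xor g1 = R xor (S xor P)

R xor (S xor P)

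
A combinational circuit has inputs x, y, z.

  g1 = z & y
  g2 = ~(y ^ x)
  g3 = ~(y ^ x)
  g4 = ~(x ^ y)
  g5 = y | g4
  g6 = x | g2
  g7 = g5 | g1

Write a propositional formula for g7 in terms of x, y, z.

g1 = z & y
g4 = ~(x ^ y)
g5 = y | g4 = y | (~(x ^ y))
g7 = g5 | g1 = (y | (~(x ^ y))) | (z & y)

(y | (~(x ^ y))) | (z & y)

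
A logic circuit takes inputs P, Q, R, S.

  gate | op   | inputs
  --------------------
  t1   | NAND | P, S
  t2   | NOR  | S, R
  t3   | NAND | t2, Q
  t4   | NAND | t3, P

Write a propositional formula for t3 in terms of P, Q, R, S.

(S NOR R) NAND Q

t2 = S NOR R
t3 = t2 NAND Q = (S NOR R) NAND Q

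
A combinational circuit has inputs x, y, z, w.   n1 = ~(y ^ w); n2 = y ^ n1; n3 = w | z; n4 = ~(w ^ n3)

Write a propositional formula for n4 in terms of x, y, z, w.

~(w ^ (w | z))

n3 = w | z
n4 = ~(w ^ n3) = ~(w ^ (w | z))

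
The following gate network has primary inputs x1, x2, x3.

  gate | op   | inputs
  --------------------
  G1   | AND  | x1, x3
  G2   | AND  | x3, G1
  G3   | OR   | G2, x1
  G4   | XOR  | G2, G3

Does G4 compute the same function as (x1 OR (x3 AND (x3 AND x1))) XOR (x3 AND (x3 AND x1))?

G1 = x1 AND x3
G2 = x3 AND G1 = x3 AND (x1 AND x3)
G3 = G2 OR x1 = (x3 AND (x1 AND x3)) OR x1
G4 = G2 XOR G3 = (x3 AND (x1 AND x3)) XOR ((x3 AND (x1 AND x3)) OR x1)
At x1=0, x2=0, x3=0: circuit gives 0, formula gives 0.
At x1=1, x2=0, x3=0: circuit gives 1, formula gives 1.
Agrees on all 8 inputs.

Yes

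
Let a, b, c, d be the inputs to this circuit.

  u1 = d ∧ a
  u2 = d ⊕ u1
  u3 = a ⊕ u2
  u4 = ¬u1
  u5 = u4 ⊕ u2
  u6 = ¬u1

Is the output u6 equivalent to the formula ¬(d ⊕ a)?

No

u1 = d ∧ a
u6 = ¬u1 = ¬(d ∧ a)
At a=0, b=0, c=0, d=1: circuit gives 1, formula gives 0.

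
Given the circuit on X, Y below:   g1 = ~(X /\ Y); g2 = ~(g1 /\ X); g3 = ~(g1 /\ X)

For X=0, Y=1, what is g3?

1

g1 = ~(0 /\ 1) = 1
g3 = ~(1 /\ 0) = 1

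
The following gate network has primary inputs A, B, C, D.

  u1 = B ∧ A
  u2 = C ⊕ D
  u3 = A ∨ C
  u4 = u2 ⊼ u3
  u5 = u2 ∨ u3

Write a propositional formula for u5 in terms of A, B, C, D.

(C ⊕ D) ∨ (A ∨ C)

u2 = C ⊕ D
u3 = A ∨ C
u5 = u2 ∨ u3 = (C ⊕ D) ∨ (A ∨ C)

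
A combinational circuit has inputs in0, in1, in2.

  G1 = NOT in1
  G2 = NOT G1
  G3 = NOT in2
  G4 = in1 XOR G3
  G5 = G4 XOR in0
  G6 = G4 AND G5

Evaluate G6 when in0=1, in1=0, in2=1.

G3 = NOT 1 = 0
G4 = 0 XOR 0 = 0
G5 = 0 XOR 1 = 1
G6 = 0 AND 1 = 0

0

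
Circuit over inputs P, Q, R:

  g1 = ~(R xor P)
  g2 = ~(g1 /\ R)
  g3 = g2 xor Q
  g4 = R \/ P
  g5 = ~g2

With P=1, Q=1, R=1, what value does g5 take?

g1 = ~(1 xor 1) = 1
g2 = ~(1 /\ 1) = 0
g5 = ~0 = 1

1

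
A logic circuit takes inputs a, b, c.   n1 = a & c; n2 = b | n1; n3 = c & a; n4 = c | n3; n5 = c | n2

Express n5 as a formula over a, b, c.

c | (b | (a & c))

n1 = a & c
n2 = b | n1 = b | (a & c)
n5 = c | n2 = c | (b | (a & c))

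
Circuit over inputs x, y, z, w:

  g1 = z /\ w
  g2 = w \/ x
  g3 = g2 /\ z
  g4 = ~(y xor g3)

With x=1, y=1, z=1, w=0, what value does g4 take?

g2 = 0 \/ 1 = 1
g3 = 1 /\ 1 = 1
g4 = ~(1 xor 1) = 1

1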